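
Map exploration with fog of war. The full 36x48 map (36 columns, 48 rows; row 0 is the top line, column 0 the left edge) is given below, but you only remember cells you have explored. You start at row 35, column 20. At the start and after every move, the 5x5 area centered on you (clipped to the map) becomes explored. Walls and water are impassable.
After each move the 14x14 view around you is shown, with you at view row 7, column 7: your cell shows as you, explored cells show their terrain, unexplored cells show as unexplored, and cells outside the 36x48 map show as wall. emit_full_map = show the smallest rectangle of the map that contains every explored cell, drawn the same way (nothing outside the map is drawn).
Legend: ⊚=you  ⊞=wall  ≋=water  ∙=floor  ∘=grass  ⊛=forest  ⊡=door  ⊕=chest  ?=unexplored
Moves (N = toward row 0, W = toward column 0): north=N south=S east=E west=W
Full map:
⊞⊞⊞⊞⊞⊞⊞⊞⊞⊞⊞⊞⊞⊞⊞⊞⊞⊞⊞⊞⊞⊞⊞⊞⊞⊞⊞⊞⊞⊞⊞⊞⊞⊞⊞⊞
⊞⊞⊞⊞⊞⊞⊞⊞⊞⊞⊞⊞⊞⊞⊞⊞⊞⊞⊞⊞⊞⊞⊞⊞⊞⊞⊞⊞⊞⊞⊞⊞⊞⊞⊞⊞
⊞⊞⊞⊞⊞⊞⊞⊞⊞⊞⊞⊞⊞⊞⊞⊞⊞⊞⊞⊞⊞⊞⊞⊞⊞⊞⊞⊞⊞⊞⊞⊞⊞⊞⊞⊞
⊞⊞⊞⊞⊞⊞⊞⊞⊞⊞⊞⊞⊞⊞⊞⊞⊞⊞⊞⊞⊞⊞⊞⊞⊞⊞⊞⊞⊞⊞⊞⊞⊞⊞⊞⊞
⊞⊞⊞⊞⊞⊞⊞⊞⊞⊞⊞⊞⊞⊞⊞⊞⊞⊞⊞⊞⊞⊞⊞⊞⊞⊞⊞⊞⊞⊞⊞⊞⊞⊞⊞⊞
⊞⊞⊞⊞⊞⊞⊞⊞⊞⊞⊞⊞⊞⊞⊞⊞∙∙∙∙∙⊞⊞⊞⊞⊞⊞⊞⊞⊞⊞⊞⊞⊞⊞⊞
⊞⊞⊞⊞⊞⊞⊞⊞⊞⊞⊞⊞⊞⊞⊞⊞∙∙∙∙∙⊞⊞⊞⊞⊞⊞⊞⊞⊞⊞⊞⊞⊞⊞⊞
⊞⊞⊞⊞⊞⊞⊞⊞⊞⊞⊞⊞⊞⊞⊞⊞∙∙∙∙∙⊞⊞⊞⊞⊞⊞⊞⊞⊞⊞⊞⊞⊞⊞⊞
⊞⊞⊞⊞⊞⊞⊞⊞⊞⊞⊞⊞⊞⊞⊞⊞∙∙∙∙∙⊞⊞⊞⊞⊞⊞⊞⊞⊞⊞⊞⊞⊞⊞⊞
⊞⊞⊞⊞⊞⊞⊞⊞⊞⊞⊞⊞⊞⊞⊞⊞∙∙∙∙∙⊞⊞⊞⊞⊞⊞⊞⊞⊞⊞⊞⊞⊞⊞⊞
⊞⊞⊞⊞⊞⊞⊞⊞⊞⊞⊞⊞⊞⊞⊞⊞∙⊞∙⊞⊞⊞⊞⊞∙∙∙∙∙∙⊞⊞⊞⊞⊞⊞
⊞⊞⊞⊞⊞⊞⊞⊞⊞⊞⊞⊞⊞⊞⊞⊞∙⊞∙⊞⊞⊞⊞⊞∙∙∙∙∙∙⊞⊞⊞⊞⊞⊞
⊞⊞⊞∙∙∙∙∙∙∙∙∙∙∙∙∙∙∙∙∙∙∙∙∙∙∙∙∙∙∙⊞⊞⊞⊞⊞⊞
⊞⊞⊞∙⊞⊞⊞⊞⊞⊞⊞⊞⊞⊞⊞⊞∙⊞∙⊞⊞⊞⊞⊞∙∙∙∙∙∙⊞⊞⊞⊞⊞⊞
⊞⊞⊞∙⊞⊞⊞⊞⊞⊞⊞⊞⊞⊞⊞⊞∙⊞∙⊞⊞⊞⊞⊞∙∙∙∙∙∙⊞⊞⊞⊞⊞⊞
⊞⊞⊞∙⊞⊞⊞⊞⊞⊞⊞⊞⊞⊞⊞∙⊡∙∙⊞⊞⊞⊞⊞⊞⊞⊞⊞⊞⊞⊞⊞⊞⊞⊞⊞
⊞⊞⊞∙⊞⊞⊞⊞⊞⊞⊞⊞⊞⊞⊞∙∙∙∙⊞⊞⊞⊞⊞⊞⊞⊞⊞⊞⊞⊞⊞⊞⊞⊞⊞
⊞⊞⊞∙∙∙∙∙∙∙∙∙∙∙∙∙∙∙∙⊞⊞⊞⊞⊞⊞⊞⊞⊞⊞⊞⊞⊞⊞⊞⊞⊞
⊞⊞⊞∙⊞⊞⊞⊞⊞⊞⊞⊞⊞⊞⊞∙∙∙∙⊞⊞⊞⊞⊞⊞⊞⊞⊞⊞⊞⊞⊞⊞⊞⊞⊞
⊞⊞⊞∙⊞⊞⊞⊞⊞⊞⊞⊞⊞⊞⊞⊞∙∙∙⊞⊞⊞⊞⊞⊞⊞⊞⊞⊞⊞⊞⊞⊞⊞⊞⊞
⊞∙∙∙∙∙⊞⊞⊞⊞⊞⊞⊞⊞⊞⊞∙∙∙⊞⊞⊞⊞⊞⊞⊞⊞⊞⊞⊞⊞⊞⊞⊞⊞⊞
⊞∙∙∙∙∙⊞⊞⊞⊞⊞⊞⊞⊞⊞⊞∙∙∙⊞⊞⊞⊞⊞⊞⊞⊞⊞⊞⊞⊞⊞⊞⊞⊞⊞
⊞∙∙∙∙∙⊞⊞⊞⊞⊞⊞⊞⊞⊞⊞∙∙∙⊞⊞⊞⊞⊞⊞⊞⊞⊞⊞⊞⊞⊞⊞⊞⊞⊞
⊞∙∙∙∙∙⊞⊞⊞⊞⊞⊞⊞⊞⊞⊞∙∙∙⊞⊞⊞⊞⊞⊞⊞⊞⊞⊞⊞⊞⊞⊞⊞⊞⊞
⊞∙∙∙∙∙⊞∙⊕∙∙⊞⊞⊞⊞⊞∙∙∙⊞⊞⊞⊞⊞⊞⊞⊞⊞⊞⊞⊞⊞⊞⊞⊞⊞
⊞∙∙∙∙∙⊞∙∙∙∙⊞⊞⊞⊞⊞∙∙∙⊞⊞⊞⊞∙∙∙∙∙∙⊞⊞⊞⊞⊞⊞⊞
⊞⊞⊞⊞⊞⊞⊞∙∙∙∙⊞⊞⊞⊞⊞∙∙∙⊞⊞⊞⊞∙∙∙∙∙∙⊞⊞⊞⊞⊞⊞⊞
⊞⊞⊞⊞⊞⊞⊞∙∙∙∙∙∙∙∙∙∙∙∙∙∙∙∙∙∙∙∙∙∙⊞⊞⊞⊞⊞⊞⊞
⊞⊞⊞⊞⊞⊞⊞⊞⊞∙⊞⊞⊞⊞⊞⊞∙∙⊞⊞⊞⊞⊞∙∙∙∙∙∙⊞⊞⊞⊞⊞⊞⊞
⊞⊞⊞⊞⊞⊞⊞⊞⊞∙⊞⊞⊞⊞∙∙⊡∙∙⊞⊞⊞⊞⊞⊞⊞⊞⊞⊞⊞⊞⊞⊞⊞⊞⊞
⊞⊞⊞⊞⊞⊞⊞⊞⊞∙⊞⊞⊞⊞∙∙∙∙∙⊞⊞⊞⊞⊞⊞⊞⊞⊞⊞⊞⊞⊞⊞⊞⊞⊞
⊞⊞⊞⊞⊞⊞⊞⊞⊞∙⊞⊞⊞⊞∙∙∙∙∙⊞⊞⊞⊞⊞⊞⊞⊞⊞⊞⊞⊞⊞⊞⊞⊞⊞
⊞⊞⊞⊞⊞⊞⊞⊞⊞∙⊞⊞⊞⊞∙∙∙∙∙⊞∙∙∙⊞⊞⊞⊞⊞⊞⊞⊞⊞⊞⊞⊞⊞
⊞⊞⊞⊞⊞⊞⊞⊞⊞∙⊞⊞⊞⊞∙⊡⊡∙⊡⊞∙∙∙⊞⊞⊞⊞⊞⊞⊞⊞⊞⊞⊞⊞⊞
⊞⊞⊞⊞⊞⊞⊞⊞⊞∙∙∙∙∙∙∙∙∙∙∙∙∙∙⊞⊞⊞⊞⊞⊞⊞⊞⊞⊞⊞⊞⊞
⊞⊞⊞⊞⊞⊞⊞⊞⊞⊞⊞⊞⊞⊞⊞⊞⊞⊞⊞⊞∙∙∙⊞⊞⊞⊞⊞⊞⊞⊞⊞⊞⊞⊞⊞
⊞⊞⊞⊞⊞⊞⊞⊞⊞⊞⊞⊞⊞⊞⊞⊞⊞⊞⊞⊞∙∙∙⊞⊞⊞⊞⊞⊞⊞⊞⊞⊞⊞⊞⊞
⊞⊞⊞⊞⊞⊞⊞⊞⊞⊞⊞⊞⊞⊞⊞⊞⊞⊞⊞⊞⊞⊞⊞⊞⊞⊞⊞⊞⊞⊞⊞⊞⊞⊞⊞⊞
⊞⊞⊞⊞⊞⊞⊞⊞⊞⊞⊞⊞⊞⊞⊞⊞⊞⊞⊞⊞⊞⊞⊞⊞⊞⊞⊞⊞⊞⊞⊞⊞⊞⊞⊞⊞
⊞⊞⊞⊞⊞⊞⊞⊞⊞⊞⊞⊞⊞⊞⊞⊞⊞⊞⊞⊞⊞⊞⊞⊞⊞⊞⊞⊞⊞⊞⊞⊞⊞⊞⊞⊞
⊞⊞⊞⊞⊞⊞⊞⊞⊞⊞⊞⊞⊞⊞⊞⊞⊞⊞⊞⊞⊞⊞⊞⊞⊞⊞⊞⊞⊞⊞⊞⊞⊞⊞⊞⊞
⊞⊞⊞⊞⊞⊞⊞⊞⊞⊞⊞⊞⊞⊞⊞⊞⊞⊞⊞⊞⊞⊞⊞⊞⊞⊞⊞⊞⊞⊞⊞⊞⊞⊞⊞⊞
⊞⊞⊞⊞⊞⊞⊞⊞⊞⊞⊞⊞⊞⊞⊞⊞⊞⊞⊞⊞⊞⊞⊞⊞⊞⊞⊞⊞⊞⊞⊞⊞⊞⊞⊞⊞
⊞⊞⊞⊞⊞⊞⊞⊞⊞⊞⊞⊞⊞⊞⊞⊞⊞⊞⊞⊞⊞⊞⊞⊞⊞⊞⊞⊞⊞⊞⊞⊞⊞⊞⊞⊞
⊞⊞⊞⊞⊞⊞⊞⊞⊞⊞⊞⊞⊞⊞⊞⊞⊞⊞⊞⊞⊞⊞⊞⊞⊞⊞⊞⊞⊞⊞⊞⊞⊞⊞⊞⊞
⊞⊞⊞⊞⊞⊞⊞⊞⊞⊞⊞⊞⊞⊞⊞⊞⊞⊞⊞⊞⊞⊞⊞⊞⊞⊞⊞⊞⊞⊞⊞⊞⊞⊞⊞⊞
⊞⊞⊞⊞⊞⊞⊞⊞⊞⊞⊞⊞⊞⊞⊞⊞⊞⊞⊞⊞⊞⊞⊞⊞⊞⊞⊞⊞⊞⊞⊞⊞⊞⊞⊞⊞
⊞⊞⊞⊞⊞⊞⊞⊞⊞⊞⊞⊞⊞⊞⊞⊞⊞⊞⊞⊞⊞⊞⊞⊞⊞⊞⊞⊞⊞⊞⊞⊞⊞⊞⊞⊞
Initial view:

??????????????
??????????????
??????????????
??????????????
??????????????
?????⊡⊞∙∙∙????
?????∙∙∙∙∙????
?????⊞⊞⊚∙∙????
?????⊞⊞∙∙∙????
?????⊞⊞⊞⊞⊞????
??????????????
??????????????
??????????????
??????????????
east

??????????????
??????????????
??????????????
??????????????
??????????????
????⊡⊞∙∙∙⊞????
????∙∙∙∙∙⊞????
????⊞⊞∙⊚∙⊞????
????⊞⊞∙∙∙⊞????
????⊞⊞⊞⊞⊞⊞????
??????????????
??????????????
??????????????
??????????????

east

??????????????
??????????????
??????????????
??????????????
??????????????
???⊡⊞∙∙∙⊞⊞????
???∙∙∙∙∙⊞⊞????
???⊞⊞∙∙⊚⊞⊞????
???⊞⊞∙∙∙⊞⊞????
???⊞⊞⊞⊞⊞⊞⊞????
??????????????
??????????????
??????????????
??????????????

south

??????????????
??????????????
??????????????
??????????????
???⊡⊞∙∙∙⊞⊞????
???∙∙∙∙∙⊞⊞????
???⊞⊞∙∙∙⊞⊞????
???⊞⊞∙∙⊚⊞⊞????
???⊞⊞⊞⊞⊞⊞⊞????
?????⊞⊞⊞⊞⊞????
??????????????
??????????????
??????????????
??????????????

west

??????????????
??????????????
??????????????
??????????????
????⊡⊞∙∙∙⊞⊞???
????∙∙∙∙∙⊞⊞???
????⊞⊞∙∙∙⊞⊞???
????⊞⊞∙⊚∙⊞⊞???
????⊞⊞⊞⊞⊞⊞⊞???
?????⊞⊞⊞⊞⊞⊞???
??????????????
??????????????
??????????????
??????????????

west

??????????????
??????????????
??????????????
??????????????
?????⊡⊞∙∙∙⊞⊞??
?????∙∙∙∙∙⊞⊞??
?????⊞⊞∙∙∙⊞⊞??
?????⊞⊞⊚∙∙⊞⊞??
?????⊞⊞⊞⊞⊞⊞⊞??
?????⊞⊞⊞⊞⊞⊞⊞??
??????????????
??????????????
??????????????
??????????????

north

??????????????
??????????????
??????????????
??????????????
??????????????
?????⊡⊞∙∙∙⊞⊞??
?????∙∙∙∙∙⊞⊞??
?????⊞⊞⊚∙∙⊞⊞??
?????⊞⊞∙∙∙⊞⊞??
?????⊞⊞⊞⊞⊞⊞⊞??
?????⊞⊞⊞⊞⊞⊞⊞??
??????????????
??????????????
??????????????

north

??????????????
??????????????
??????????????
??????????????
??????????????
?????∙⊞∙∙∙????
?????⊡⊞∙∙∙⊞⊞??
?????∙∙⊚∙∙⊞⊞??
?????⊞⊞∙∙∙⊞⊞??
?????⊞⊞∙∙∙⊞⊞??
?????⊞⊞⊞⊞⊞⊞⊞??
?????⊞⊞⊞⊞⊞⊞⊞??
??????????????
??????????????

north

??????????????
??????????????
??????????????
??????????????
??????????????
?????∙⊞⊞⊞⊞????
?????∙⊞∙∙∙????
?????⊡⊞⊚∙∙⊞⊞??
?????∙∙∙∙∙⊞⊞??
?????⊞⊞∙∙∙⊞⊞??
?????⊞⊞∙∙∙⊞⊞??
?????⊞⊞⊞⊞⊞⊞⊞??
?????⊞⊞⊞⊞⊞⊞⊞??
??????????????

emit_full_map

∙⊞⊞⊞⊞??
∙⊞∙∙∙??
⊡⊞⊚∙∙⊞⊞
∙∙∙∙∙⊞⊞
⊞⊞∙∙∙⊞⊞
⊞⊞∙∙∙⊞⊞
⊞⊞⊞⊞⊞⊞⊞
⊞⊞⊞⊞⊞⊞⊞

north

??????????????
??????????????
??????????????
??????????????
??????????????
?????∙⊞⊞⊞⊞????
?????∙⊞⊞⊞⊞????
?????∙⊞⊚∙∙????
?????⊡⊞∙∙∙⊞⊞??
?????∙∙∙∙∙⊞⊞??
?????⊞⊞∙∙∙⊞⊞??
?????⊞⊞∙∙∙⊞⊞??
?????⊞⊞⊞⊞⊞⊞⊞??
?????⊞⊞⊞⊞⊞⊞⊞??

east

??????????????
??????????????
??????????????
??????????????
??????????????
????∙⊞⊞⊞⊞⊞????
????∙⊞⊞⊞⊞⊞????
????∙⊞∙⊚∙⊞????
????⊡⊞∙∙∙⊞⊞???
????∙∙∙∙∙⊞⊞???
????⊞⊞∙∙∙⊞⊞???
????⊞⊞∙∙∙⊞⊞???
????⊞⊞⊞⊞⊞⊞⊞???
????⊞⊞⊞⊞⊞⊞⊞???

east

??????????????
??????????????
??????????????
??????????????
??????????????
???∙⊞⊞⊞⊞⊞⊞????
???∙⊞⊞⊞⊞⊞⊞????
???∙⊞∙∙⊚⊞⊞????
???⊡⊞∙∙∙⊞⊞????
???∙∙∙∙∙⊞⊞????
???⊞⊞∙∙∙⊞⊞????
???⊞⊞∙∙∙⊞⊞????
???⊞⊞⊞⊞⊞⊞⊞????
???⊞⊞⊞⊞⊞⊞⊞????

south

??????????????
??????????????
??????????????
??????????????
???∙⊞⊞⊞⊞⊞⊞????
???∙⊞⊞⊞⊞⊞⊞????
???∙⊞∙∙∙⊞⊞????
???⊡⊞∙∙⊚⊞⊞????
???∙∙∙∙∙⊞⊞????
???⊞⊞∙∙∙⊞⊞????
???⊞⊞∙∙∙⊞⊞????
???⊞⊞⊞⊞⊞⊞⊞????
???⊞⊞⊞⊞⊞⊞⊞????
??????????????

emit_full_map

∙⊞⊞⊞⊞⊞⊞
∙⊞⊞⊞⊞⊞⊞
∙⊞∙∙∙⊞⊞
⊡⊞∙∙⊚⊞⊞
∙∙∙∙∙⊞⊞
⊞⊞∙∙∙⊞⊞
⊞⊞∙∙∙⊞⊞
⊞⊞⊞⊞⊞⊞⊞
⊞⊞⊞⊞⊞⊞⊞

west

??????????????
??????????????
??????????????
??????????????
????∙⊞⊞⊞⊞⊞⊞???
????∙⊞⊞⊞⊞⊞⊞???
????∙⊞∙∙∙⊞⊞???
????⊡⊞∙⊚∙⊞⊞???
????∙∙∙∙∙⊞⊞???
????⊞⊞∙∙∙⊞⊞???
????⊞⊞∙∙∙⊞⊞???
????⊞⊞⊞⊞⊞⊞⊞???
????⊞⊞⊞⊞⊞⊞⊞???
??????????????

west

??????????????
??????????????
??????????????
??????????????
?????∙⊞⊞⊞⊞⊞⊞??
?????∙⊞⊞⊞⊞⊞⊞??
?????∙⊞∙∙∙⊞⊞??
?????⊡⊞⊚∙∙⊞⊞??
?????∙∙∙∙∙⊞⊞??
?????⊞⊞∙∙∙⊞⊞??
?????⊞⊞∙∙∙⊞⊞??
?????⊞⊞⊞⊞⊞⊞⊞??
?????⊞⊞⊞⊞⊞⊞⊞??
??????????????

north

??????????????
??????????????
??????????????
??????????????
??????????????
?????∙⊞⊞⊞⊞⊞⊞??
?????∙⊞⊞⊞⊞⊞⊞??
?????∙⊞⊚∙∙⊞⊞??
?????⊡⊞∙∙∙⊞⊞??
?????∙∙∙∙∙⊞⊞??
?????⊞⊞∙∙∙⊞⊞??
?????⊞⊞∙∙∙⊞⊞??
?????⊞⊞⊞⊞⊞⊞⊞??
?????⊞⊞⊞⊞⊞⊞⊞??

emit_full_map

∙⊞⊞⊞⊞⊞⊞
∙⊞⊞⊞⊞⊞⊞
∙⊞⊚∙∙⊞⊞
⊡⊞∙∙∙⊞⊞
∙∙∙∙∙⊞⊞
⊞⊞∙∙∙⊞⊞
⊞⊞∙∙∙⊞⊞
⊞⊞⊞⊞⊞⊞⊞
⊞⊞⊞⊞⊞⊞⊞


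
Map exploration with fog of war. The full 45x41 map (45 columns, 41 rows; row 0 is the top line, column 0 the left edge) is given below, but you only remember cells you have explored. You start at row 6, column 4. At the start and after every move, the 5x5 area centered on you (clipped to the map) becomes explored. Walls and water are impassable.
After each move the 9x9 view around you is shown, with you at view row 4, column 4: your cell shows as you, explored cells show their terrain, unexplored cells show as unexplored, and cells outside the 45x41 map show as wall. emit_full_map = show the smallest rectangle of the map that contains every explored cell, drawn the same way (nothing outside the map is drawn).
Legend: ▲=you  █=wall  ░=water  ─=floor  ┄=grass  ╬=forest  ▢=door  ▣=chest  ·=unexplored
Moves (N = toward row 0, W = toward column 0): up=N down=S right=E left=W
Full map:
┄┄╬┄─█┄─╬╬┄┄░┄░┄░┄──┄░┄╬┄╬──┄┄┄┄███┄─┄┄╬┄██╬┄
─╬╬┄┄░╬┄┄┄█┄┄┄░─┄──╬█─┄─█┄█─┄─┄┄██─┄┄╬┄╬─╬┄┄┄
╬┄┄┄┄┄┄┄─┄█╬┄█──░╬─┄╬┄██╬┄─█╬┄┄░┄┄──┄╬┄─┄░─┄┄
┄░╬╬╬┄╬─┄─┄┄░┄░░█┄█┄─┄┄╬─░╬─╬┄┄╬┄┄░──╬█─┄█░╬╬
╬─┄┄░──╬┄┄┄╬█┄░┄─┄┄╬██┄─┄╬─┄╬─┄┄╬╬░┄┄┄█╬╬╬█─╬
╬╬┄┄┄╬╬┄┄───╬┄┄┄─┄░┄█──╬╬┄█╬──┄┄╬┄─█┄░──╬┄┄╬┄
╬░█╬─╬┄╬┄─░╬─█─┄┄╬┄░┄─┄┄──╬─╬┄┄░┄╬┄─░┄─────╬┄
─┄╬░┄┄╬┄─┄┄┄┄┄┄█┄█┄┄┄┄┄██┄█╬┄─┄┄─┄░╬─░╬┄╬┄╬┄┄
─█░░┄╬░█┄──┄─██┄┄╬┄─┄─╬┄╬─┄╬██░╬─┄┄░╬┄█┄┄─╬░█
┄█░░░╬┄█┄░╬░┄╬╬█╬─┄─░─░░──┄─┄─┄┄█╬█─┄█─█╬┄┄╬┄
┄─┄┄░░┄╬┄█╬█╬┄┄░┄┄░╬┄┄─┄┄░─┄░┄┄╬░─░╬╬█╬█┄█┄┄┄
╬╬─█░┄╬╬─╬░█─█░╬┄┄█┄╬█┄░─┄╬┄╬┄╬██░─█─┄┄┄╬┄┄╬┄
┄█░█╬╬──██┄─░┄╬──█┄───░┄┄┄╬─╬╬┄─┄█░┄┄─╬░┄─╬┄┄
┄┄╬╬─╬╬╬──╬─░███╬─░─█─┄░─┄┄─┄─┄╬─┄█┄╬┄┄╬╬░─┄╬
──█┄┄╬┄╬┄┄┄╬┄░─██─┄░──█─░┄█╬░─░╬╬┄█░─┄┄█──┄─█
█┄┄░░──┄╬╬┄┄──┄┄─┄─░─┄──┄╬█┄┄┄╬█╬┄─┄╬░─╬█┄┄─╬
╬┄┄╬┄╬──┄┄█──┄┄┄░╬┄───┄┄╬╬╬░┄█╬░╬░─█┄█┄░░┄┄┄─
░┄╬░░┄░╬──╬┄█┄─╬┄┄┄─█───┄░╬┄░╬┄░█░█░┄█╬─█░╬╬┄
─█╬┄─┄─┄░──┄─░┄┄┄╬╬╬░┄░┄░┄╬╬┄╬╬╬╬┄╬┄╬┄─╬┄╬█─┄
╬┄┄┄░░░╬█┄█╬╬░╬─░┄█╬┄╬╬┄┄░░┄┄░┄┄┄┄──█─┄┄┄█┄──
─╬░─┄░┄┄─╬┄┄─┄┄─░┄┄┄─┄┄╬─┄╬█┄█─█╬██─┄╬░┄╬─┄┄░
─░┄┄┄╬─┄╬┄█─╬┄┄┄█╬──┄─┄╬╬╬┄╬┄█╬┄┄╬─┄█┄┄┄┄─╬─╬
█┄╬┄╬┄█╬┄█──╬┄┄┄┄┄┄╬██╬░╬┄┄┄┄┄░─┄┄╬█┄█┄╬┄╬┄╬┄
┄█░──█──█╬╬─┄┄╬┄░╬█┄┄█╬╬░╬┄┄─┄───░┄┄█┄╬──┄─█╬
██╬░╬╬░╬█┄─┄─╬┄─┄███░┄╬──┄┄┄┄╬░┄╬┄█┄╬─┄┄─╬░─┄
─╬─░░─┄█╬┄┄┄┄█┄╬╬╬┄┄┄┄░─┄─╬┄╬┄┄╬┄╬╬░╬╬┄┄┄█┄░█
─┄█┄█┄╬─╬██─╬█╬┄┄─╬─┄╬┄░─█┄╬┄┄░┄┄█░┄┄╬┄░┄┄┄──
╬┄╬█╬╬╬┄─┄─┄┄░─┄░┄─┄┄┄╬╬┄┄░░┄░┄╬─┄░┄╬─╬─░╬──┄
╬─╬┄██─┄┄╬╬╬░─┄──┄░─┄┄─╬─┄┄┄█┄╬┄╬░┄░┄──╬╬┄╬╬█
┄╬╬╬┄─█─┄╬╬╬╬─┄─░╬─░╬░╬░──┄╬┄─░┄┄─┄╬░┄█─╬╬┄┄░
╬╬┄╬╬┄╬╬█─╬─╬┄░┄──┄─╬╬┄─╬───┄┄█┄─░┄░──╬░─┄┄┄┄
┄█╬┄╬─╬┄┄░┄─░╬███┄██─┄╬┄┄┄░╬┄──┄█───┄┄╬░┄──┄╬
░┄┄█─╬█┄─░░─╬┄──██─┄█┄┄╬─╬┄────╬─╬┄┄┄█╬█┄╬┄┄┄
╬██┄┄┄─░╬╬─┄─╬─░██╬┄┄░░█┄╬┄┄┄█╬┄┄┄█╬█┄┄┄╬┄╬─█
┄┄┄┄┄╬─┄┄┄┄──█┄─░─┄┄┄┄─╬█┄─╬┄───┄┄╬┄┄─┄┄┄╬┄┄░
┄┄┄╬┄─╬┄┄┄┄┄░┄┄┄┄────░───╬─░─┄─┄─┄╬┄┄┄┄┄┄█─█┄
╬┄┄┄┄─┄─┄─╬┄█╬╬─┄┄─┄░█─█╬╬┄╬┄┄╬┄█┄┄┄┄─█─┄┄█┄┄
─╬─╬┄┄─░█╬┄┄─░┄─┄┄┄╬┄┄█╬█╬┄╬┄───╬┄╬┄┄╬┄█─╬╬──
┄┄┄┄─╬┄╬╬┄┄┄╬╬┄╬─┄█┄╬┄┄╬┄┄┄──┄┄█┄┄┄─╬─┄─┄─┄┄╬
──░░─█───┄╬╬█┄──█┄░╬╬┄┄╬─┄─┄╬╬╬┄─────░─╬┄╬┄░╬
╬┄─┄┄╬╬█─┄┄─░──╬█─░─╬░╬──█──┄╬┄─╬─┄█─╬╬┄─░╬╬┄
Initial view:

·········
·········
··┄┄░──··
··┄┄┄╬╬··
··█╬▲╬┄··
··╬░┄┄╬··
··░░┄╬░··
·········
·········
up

·········
·········
··╬╬╬┄╬··
··┄┄░──··
··┄┄▲╬╬··
··█╬─╬┄··
··╬░┄┄╬··
··░░┄╬░··
·········

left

█········
█········
█·░╬╬╬┄╬·
█·─┄┄░──·
█·╬┄▲┄╬╬·
█·░█╬─╬┄·
█·┄╬░┄┄╬·
█··░░┄╬░·
█········

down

█········
█·░╬╬╬┄╬·
█·─┄┄░──·
█·╬┄┄┄╬╬·
█·░█▲─╬┄·
█·┄╬░┄┄╬·
█·█░░┄╬░·
█········
█········

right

·········
·░╬╬╬┄╬··
·─┄┄░──··
·╬┄┄┄╬╬··
·░█╬▲╬┄··
·┄╬░┄┄╬··
·█░░┄╬░··
·········
·········

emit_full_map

░╬╬╬┄╬
─┄┄░──
╬┄┄┄╬╬
░█╬▲╬┄
┄╬░┄┄╬
█░░┄╬░

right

·········
░╬╬╬┄╬···
─┄┄░──╬··
╬┄┄┄╬╬┄··
░█╬─▲┄╬··
┄╬░┄┄╬┄··
█░░┄╬░█··
·········
·········

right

·········
╬╬╬┄╬····
┄┄░──╬┄··
┄┄┄╬╬┄┄··
█╬─╬▲╬┄··
╬░┄┄╬┄─··
░░┄╬░█┄··
·········
·········

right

·········
╬╬┄╬·····
┄░──╬┄┄··
┄┄╬╬┄┄─··
╬─╬┄▲┄─··
░┄┄╬┄─┄··
░┄╬░█┄─··
·········
·········

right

·········
╬┄╬······
░──╬┄┄┄··
┄╬╬┄┄──··
─╬┄╬▲─░··
┄┄╬┄─┄┄··
┄╬░█┄──··
·········
·········

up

·········
·········
╬┄╬─┄─┄··
░──╬┄┄┄··
┄╬╬┄▲──··
─╬┄╬┄─░··
┄┄╬┄─┄┄··
┄╬░█┄──··
·········

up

·········
·········
··┄┄─┄█··
╬┄╬─┄─┄··
░──╬▲┄┄··
┄╬╬┄┄──··
─╬┄╬┄─░··
┄┄╬┄─┄┄··
┄╬░█┄──··

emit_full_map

·····┄┄─┄█
░╬╬╬┄╬─┄─┄
─┄┄░──╬▲┄┄
╬┄┄┄╬╬┄┄──
░█╬─╬┄╬┄─░
┄╬░┄┄╬┄─┄┄
█░░┄╬░█┄──

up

█████████
·········
··╬┄┄┄█··
··┄┄─┄█··
╬┄╬─▲─┄··
░──╬┄┄┄··
┄╬╬┄┄──··
─╬┄╬┄─░··
┄┄╬┄─┄┄··

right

█████████
·········
·╬┄┄┄█┄··
·┄┄─┄█╬··
┄╬─┄▲┄┄··
──╬┄┄┄╬··
╬╬┄┄───··
╬┄╬┄─░···
┄╬┄─┄┄···

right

█████████
·········
╬┄┄┄█┄┄··
┄┄─┄█╬┄··
╬─┄─▲┄░··
─╬┄┄┄╬█··
╬┄┄───╬··
┄╬┄─░····
╬┄─┄┄····

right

█████████
·········
┄┄┄█┄┄┄··
┄─┄█╬┄█··
─┄─┄▲░┄··
╬┄┄┄╬█┄··
┄┄───╬┄··
╬┄─░·····
┄─┄┄·····

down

·········
┄┄┄█┄┄┄··
┄─┄█╬┄█··
─┄─┄┄░┄··
╬┄┄┄▲█┄··
┄┄───╬┄··
╬┄─░╬─█··
┄─┄┄·····
█┄──·····

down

┄┄┄█┄┄┄··
┄─┄█╬┄█··
─┄─┄┄░┄··
╬┄┄┄╬█┄··
┄┄──▲╬┄··
╬┄─░╬─█··
┄─┄┄┄┄┄··
█┄──·····
·········

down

┄─┄█╬┄█··
─┄─┄┄░┄··
╬┄┄┄╬█┄··
┄┄───╬┄··
╬┄─░▲─█··
┄─┄┄┄┄┄··
█┄──┄─█··
·········
·········

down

─┄─┄┄░┄··
╬┄┄┄╬█┄··
┄┄───╬┄··
╬┄─░╬─█··
┄─┄┄▲┄┄··
█┄──┄─█··
··░╬░┄╬··
·········
·········

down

╬┄┄┄╬█┄··
┄┄───╬┄··
╬┄─░╬─█··
┄─┄┄┄┄┄··
█┄──▲─█··
··░╬░┄╬··
··█╬█╬┄··
·········
·········

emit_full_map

·····╬┄┄┄█┄┄┄
·····┄┄─┄█╬┄█
░╬╬╬┄╬─┄─┄┄░┄
─┄┄░──╬┄┄┄╬█┄
╬┄┄┄╬╬┄┄───╬┄
░█╬─╬┄╬┄─░╬─█
┄╬░┄┄╬┄─┄┄┄┄┄
█░░┄╬░█┄──▲─█
········░╬░┄╬
········█╬█╬┄

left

─╬┄┄┄╬█┄·
╬┄┄───╬┄·
┄╬┄─░╬─█·
╬┄─┄┄┄┄┄·
░█┄─▲┄─█·
··┄░╬░┄╬·
··┄█╬█╬┄·
·········
·········

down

╬┄┄───╬┄·
┄╬┄─░╬─█·
╬┄─┄┄┄┄┄·
░█┄──┄─█·
··┄░▲░┄╬·
··┄█╬█╬┄·
··─╬░█─··
·········
·········

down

┄╬┄─░╬─█·
╬┄─┄┄┄┄┄·
░█┄──┄─█·
··┄░╬░┄╬·
··┄█▲█╬┄·
··─╬░█─··
··██┄─░··
·········
·········

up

╬┄┄───╬┄·
┄╬┄─░╬─█·
╬┄─┄┄┄┄┄·
░█┄──┄─█·
··┄░▲░┄╬·
··┄█╬█╬┄·
··─╬░█─··
··██┄─░··
·········

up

─╬┄┄┄╬█┄·
╬┄┄───╬┄·
┄╬┄─░╬─█·
╬┄─┄┄┄┄┄·
░█┄─▲┄─█·
··┄░╬░┄╬·
··┄█╬█╬┄·
··─╬░█─··
··██┄─░··

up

╬─┄─┄┄░┄·
─╬┄┄┄╬█┄·
╬┄┄───╬┄·
┄╬┄─░╬─█·
╬┄─┄▲┄┄┄·
░█┄──┄─█·
··┄░╬░┄╬·
··┄█╬█╬┄·
··─╬░█─··

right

─┄─┄┄░┄··
╬┄┄┄╬█┄··
┄┄───╬┄··
╬┄─░╬─█··
┄─┄┄▲┄┄··
█┄──┄─█··
·┄░╬░┄╬··
·┄█╬█╬┄··
·─╬░█─···

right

┄─┄┄░┄···
┄┄┄╬█┄···
┄───╬┄┄··
┄─░╬─█─··
─┄┄┄▲┄┄··
┄──┄─██··
┄░╬░┄╬╬··
┄█╬█╬┄···
─╬░█─····

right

─┄┄░┄····
┄┄╬█┄····
───╬┄┄┄··
─░╬─█─┄··
┄┄┄┄▲┄█··
──┄─██┄··
░╬░┄╬╬█··
█╬█╬┄····
╬░█─·····

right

┄┄░┄·····
┄╬█┄·····
──╬┄┄┄─··
░╬─█─┄┄··
┄┄┄┄▲█┄··
─┄─██┄┄··
╬░┄╬╬█╬··
╬█╬┄·····
░█─······

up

█╬┄█·····
┄┄░┄·····
┄╬█┄░┄─··
──╬┄┄┄─··
░╬─█▲┄┄··
┄┄┄┄┄█┄··
─┄─██┄┄··
╬░┄╬╬█╬··
╬█╬┄·····

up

█┄┄┄·····
█╬┄█·····
┄┄░┄░░█··
┄╬█┄░┄─··
──╬┄▲┄─··
░╬─█─┄┄··
┄┄┄┄┄█┄··
─┄─██┄┄··
╬░┄╬╬█╬··

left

┄█┄┄┄····
┄█╬┄█····
─┄┄░┄░░█·
┄┄╬█┄░┄─·
───╬▲┄┄─·
─░╬─█─┄┄·
┄┄┄┄┄┄█┄·
──┄─██┄┄·
░╬░┄╬╬█╬·

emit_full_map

·····╬┄┄┄█┄┄┄···
·····┄┄─┄█╬┄█···
░╬╬╬┄╬─┄─┄┄░┄░░█
─┄┄░──╬┄┄┄╬█┄░┄─
╬┄┄┄╬╬┄┄───╬▲┄┄─
░█╬─╬┄╬┄─░╬─█─┄┄
┄╬░┄┄╬┄─┄┄┄┄┄┄█┄
█░░┄╬░█┄──┄─██┄┄
·······┄░╬░┄╬╬█╬
·······┄█╬█╬┄···
·······─╬░█─····
·······██┄─░····


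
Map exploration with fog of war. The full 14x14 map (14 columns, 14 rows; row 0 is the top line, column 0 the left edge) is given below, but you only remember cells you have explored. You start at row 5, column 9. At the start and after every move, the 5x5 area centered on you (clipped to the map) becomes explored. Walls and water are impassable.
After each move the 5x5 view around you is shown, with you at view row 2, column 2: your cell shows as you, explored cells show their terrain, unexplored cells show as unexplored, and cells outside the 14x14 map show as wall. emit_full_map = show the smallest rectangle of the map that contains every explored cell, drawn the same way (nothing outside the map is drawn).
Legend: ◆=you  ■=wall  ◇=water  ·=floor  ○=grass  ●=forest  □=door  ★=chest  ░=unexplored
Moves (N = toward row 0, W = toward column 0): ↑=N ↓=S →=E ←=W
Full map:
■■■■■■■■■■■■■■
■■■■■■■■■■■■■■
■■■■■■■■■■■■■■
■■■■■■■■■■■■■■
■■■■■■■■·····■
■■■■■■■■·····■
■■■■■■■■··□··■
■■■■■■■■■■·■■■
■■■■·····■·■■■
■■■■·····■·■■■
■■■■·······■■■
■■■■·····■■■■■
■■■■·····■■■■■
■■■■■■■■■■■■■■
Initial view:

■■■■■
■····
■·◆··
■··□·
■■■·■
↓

■····
■····
■·◆□·
■■■·■
··■·■

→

·····
·····
··◆··
■■·■■
·■·■■

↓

·····
··□··
■■◆■■
·■·■■
·■·■■

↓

··□··
■■·■■
·■◆■■
·■·■■
···■■

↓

■■·■■
·■·■■
·■◆■■
···■■
·■■■■

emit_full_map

■■■■■░
■·····
■·····
■··□··
■■■·■■
··■·■■
░·■◆■■
░···■■
░·■■■■

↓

·■·■■
·■·■■
··◆■■
·■■■■
·■■■■

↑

■■·■■
·■·■■
·■◆■■
···■■
·■■■■

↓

·■·■■
·■·■■
··◆■■
·■■■■
·■■■■

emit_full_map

■■■■■░
■·····
■·····
■··□··
■■■·■■
··■·■■
░·■·■■
░··◆■■
░·■■■■
░·■■■■


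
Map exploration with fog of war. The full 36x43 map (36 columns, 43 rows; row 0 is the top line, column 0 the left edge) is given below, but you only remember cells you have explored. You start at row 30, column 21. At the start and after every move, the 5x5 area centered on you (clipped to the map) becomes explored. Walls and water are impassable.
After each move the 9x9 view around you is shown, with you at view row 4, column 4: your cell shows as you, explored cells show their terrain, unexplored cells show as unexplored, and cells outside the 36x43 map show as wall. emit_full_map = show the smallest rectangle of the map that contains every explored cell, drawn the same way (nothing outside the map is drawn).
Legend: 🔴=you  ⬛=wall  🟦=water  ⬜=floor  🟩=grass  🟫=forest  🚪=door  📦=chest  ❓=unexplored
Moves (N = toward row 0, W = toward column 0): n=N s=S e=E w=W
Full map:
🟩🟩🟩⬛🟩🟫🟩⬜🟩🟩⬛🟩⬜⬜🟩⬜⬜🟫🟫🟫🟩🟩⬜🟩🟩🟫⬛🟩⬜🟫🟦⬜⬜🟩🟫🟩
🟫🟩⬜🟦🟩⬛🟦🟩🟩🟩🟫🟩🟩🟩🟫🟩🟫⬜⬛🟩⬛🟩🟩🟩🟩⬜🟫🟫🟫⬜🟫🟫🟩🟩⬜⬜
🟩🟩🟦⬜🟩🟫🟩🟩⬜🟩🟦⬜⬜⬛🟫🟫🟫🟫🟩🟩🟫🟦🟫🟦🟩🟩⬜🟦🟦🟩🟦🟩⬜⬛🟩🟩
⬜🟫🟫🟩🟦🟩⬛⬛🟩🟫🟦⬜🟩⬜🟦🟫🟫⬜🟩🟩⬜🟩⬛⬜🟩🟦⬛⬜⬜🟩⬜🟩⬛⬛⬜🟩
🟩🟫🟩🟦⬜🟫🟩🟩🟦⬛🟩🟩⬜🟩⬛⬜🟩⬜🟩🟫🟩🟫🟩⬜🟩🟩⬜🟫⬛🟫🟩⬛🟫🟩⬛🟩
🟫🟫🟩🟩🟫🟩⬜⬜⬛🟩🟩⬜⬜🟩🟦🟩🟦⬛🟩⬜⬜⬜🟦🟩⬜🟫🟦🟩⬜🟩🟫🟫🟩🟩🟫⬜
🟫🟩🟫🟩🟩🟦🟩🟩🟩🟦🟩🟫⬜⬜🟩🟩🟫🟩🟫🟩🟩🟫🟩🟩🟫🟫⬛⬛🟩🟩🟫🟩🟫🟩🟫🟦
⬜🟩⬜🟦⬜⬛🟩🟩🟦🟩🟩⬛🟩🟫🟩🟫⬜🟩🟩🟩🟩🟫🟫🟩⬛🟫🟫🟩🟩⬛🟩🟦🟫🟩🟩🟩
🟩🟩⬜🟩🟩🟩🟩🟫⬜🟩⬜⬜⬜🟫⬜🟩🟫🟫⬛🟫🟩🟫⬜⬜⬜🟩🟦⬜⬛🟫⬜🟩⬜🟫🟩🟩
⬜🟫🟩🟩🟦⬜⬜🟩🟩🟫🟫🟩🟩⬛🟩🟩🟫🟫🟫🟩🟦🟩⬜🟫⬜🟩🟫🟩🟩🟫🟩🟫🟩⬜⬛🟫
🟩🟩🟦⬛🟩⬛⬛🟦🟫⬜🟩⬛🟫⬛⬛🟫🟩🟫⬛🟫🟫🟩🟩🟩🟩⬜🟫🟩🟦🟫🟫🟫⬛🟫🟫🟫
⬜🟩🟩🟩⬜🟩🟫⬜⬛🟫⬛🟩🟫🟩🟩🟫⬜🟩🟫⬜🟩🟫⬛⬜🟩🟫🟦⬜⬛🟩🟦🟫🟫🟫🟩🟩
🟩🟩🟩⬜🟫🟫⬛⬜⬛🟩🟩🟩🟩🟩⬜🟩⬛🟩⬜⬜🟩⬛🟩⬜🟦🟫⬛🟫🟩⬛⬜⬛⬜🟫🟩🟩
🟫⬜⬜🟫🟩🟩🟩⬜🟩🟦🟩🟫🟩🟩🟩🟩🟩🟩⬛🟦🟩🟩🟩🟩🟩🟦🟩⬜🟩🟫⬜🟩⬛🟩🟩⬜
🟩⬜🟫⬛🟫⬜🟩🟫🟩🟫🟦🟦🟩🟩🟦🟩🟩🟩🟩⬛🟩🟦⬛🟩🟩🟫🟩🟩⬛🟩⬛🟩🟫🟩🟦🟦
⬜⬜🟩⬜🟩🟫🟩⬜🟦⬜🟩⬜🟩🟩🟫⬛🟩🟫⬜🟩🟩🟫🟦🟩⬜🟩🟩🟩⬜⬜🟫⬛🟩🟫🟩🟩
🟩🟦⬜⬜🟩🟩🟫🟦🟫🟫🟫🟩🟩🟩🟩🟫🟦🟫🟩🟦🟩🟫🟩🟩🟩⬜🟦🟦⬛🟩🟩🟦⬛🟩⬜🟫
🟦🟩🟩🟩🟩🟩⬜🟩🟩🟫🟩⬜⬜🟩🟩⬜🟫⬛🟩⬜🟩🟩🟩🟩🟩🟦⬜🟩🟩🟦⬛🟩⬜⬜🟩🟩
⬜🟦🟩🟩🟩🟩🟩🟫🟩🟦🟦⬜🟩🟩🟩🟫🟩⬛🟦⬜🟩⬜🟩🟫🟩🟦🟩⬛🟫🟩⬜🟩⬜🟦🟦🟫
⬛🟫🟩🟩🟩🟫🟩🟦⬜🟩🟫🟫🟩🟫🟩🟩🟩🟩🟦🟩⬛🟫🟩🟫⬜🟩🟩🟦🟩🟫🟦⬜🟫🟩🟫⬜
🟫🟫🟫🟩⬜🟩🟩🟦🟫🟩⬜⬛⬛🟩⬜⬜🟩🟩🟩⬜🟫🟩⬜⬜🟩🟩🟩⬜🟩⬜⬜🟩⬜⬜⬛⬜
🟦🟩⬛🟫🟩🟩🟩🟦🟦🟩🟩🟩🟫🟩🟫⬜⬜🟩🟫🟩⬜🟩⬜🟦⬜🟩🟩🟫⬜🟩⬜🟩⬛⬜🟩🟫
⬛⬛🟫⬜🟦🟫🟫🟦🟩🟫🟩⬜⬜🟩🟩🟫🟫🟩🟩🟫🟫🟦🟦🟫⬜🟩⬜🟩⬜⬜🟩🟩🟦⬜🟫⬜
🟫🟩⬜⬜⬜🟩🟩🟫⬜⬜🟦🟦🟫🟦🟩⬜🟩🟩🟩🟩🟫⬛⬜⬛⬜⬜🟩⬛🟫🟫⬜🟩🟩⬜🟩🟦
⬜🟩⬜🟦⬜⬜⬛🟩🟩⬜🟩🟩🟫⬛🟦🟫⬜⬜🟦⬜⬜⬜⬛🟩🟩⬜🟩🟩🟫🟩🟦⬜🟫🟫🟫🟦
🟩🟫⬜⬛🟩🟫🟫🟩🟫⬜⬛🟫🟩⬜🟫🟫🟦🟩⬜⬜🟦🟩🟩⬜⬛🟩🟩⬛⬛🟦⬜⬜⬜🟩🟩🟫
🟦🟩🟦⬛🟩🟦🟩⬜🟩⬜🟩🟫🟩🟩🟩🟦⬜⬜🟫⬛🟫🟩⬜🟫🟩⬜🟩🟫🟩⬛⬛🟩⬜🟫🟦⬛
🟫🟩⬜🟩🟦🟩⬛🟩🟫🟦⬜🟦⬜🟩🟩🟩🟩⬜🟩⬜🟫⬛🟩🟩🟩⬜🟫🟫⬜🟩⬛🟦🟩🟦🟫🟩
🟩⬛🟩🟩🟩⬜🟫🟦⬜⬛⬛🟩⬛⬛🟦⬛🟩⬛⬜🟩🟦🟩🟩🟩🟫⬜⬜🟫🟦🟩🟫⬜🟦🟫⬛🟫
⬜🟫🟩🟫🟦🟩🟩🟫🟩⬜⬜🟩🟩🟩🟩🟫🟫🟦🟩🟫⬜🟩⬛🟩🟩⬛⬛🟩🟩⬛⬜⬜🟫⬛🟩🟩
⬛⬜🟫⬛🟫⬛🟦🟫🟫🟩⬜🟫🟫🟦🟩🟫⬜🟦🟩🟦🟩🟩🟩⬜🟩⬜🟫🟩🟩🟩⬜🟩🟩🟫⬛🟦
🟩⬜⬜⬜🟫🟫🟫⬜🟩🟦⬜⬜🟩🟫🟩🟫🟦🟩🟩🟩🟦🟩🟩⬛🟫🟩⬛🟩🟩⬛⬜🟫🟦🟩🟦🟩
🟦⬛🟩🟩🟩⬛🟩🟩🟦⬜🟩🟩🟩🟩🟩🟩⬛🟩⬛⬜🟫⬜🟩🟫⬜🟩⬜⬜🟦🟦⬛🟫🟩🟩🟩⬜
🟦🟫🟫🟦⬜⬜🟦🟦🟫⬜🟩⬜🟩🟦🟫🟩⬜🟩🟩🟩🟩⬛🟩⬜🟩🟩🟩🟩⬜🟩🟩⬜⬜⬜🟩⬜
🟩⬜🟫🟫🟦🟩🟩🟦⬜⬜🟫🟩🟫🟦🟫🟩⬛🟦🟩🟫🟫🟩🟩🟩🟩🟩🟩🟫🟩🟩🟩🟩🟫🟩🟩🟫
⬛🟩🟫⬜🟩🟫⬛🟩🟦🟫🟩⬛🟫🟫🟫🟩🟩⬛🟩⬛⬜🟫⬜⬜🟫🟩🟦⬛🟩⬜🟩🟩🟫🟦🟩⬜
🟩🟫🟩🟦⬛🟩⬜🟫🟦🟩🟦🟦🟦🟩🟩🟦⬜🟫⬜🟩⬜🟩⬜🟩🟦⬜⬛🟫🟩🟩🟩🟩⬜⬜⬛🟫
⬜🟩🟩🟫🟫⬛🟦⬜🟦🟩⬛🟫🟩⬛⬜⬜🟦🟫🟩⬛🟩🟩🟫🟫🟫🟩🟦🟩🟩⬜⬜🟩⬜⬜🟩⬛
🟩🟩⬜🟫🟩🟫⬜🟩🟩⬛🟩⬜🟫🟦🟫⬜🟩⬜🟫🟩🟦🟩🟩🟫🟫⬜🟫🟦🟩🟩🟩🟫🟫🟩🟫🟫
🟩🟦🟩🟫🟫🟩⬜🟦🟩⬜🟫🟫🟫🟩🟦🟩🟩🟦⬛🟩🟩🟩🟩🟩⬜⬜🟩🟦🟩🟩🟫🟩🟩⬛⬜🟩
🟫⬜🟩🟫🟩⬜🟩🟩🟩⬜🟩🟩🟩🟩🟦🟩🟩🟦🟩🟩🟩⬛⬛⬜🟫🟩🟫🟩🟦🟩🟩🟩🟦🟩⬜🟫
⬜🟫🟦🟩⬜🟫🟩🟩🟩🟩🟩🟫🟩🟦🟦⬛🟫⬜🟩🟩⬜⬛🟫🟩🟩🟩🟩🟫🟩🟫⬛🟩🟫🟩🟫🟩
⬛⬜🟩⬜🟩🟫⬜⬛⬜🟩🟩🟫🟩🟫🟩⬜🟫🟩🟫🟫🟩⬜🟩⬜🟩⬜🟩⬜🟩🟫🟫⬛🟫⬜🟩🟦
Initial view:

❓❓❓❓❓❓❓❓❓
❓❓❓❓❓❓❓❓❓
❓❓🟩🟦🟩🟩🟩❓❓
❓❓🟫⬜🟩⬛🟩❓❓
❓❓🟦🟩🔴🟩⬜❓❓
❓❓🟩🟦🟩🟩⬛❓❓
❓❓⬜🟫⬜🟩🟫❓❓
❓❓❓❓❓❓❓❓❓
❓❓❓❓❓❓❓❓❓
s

❓❓❓❓❓❓❓❓❓
❓❓🟩🟦🟩🟩🟩❓❓
❓❓🟫⬜🟩⬛🟩❓❓
❓❓🟦🟩🟩🟩⬜❓❓
❓❓🟩🟦🔴🟩⬛❓❓
❓❓⬜🟫⬜🟩🟫❓❓
❓❓🟩🟩⬛🟩⬜❓❓
❓❓❓❓❓❓❓❓❓
❓❓❓❓❓❓❓❓❓

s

❓❓🟩🟦🟩🟩🟩❓❓
❓❓🟫⬜🟩⬛🟩❓❓
❓❓🟦🟩🟩🟩⬜❓❓
❓❓🟩🟦🟩🟩⬛❓❓
❓❓⬜🟫🔴🟩🟫❓❓
❓❓🟩🟩⬛🟩⬜❓❓
❓❓🟫🟫🟩🟩🟩❓❓
❓❓❓❓❓❓❓❓❓
❓❓❓❓❓❓❓❓❓

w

❓❓❓🟩🟦🟩🟩🟩❓
❓❓❓🟫⬜🟩⬛🟩❓
❓❓🟩🟦🟩🟩🟩⬜❓
❓❓🟩🟩🟦🟩🟩⬛❓
❓❓⬛⬜🔴⬜🟩🟫❓
❓❓🟩🟩🟩⬛🟩⬜❓
❓❓🟩🟫🟫🟩🟩🟩❓
❓❓❓❓❓❓❓❓❓
❓❓❓❓❓❓❓❓❓

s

❓❓❓🟫⬜🟩⬛🟩❓
❓❓🟩🟦🟩🟩🟩⬜❓
❓❓🟩🟩🟦🟩🟩⬛❓
❓❓⬛⬜🟫⬜🟩🟫❓
❓❓🟩🟩🔴⬛🟩⬜❓
❓❓🟩🟫🟫🟩🟩🟩❓
❓❓🟩⬛⬜🟫⬜❓❓
❓❓❓❓❓❓❓❓❓
❓❓❓❓❓❓❓❓❓

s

❓❓🟩🟦🟩🟩🟩⬜❓
❓❓🟩🟩🟦🟩🟩⬛❓
❓❓⬛⬜🟫⬜🟩🟫❓
❓❓🟩🟩🟩⬛🟩⬜❓
❓❓🟩🟫🔴🟩🟩🟩❓
❓❓🟩⬛⬜🟫⬜❓❓
❓❓⬜🟩⬜🟩⬜❓❓
❓❓❓❓❓❓❓❓❓
❓❓❓❓❓❓❓❓❓

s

❓❓🟩🟩🟦🟩🟩⬛❓
❓❓⬛⬜🟫⬜🟩🟫❓
❓❓🟩🟩🟩⬛🟩⬜❓
❓❓🟩🟫🟫🟩🟩🟩❓
❓❓🟩⬛🔴🟫⬜❓❓
❓❓⬜🟩⬜🟩⬜❓❓
❓❓🟩⬛🟩🟩🟫❓❓
❓❓❓❓❓❓❓❓❓
❓❓❓❓❓❓❓❓❓

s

❓❓⬛⬜🟫⬜🟩🟫❓
❓❓🟩🟩🟩⬛🟩⬜❓
❓❓🟩🟫🟫🟩🟩🟩❓
❓❓🟩⬛⬜🟫⬜❓❓
❓❓⬜🟩🔴🟩⬜❓❓
❓❓🟩⬛🟩🟩🟫❓❓
❓❓🟫🟩🟦🟩🟩❓❓
❓❓❓❓❓❓❓❓❓
❓❓❓❓❓❓❓❓❓

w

❓❓❓⬛⬜🟫⬜🟩🟫
❓❓❓🟩🟩🟩⬛🟩⬜
❓❓🟦🟩🟫🟫🟩🟩🟩
❓❓⬛🟩⬛⬜🟫⬜❓
❓❓🟫⬜🔴⬜🟩⬜❓
❓❓🟫🟩⬛🟩🟩🟫❓
❓❓⬜🟫🟩🟦🟩🟩❓
❓❓❓❓❓❓❓❓❓
❓❓❓❓❓❓❓❓❓

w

❓❓❓❓⬛⬜🟫⬜🟩
❓❓❓❓🟩🟩🟩⬛🟩
❓❓⬛🟦🟩🟫🟫🟩🟩
❓❓🟩⬛🟩⬛⬜🟫⬜
❓❓⬜🟫🔴🟩⬜🟩⬜
❓❓🟦🟫🟩⬛🟩🟩🟫
❓❓🟩⬜🟫🟩🟦🟩🟩
❓❓❓❓❓❓❓❓❓
❓❓❓❓❓❓❓❓❓

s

❓❓❓❓🟩🟩🟩⬛🟩
❓❓⬛🟦🟩🟫🟫🟩🟩
❓❓🟩⬛🟩⬛⬜🟫⬜
❓❓⬜🟫⬜🟩⬜🟩⬜
❓❓🟦🟫🔴⬛🟩🟩🟫
❓❓🟩⬜🟫🟩🟦🟩🟩
❓❓🟩🟦⬛🟩🟩❓❓
❓❓❓❓❓❓❓❓❓
❓❓❓❓❓❓❓❓❓

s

❓❓⬛🟦🟩🟫🟫🟩🟩
❓❓🟩⬛🟩⬛⬜🟫⬜
❓❓⬜🟫⬜🟩⬜🟩⬜
❓❓🟦🟫🟩⬛🟩🟩🟫
❓❓🟩⬜🔴🟩🟦🟩🟩
❓❓🟩🟦⬛🟩🟩❓❓
❓❓🟩🟦🟩🟩🟩❓❓
❓❓❓❓❓❓❓❓❓
❓❓❓❓❓❓❓❓❓

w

❓❓❓⬛🟦🟩🟫🟫🟩
❓❓❓🟩⬛🟩⬛⬜🟫
❓❓🟦⬜🟫⬜🟩⬜🟩
❓❓⬜🟦🟫🟩⬛🟩🟩
❓❓⬜🟩🔴🟫🟩🟦🟩
❓❓🟩🟩🟦⬛🟩🟩❓
❓❓🟩🟩🟦🟩🟩🟩❓
❓❓❓❓❓❓❓❓❓
❓❓❓❓❓❓❓❓❓

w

❓❓❓❓⬛🟦🟩🟫🟫
❓❓❓❓🟩⬛🟩⬛⬜
❓❓🟩🟦⬜🟫⬜🟩⬜
❓❓⬜⬜🟦🟫🟩⬛🟩
❓❓🟫⬜🔴⬜🟫🟩🟦
❓❓🟦🟩🟩🟦⬛🟩🟩
❓❓🟦🟩🟩🟦🟩🟩🟩
❓❓❓❓❓❓❓❓❓
❓❓❓❓❓❓❓❓❓

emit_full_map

❓❓❓❓❓🟩🟦🟩🟩🟩
❓❓❓❓❓🟫⬜🟩⬛🟩
❓❓❓❓🟩🟦🟩🟩🟩⬜
❓❓❓❓🟩🟩🟦🟩🟩⬛
❓❓❓❓⬛⬜🟫⬜🟩🟫
❓❓❓❓🟩🟩🟩⬛🟩⬜
❓❓⬛🟦🟩🟫🟫🟩🟩🟩
❓❓🟩⬛🟩⬛⬜🟫⬜❓
🟩🟦⬜🟫⬜🟩⬜🟩⬜❓
⬜⬜🟦🟫🟩⬛🟩🟩🟫❓
🟫⬜🔴⬜🟫🟩🟦🟩🟩❓
🟦🟩🟩🟦⬛🟩🟩❓❓❓
🟦🟩🟩🟦🟩🟩🟩❓❓❓

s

❓❓❓❓🟩⬛🟩⬛⬜
❓❓🟩🟦⬜🟫⬜🟩⬜
❓❓⬜⬜🟦🟫🟩⬛🟩
❓❓🟫⬜🟩⬜🟫🟩🟦
❓❓🟦🟩🔴🟦⬛🟩🟩
❓❓🟦🟩🟩🟦🟩🟩🟩
❓❓🟦⬛🟫⬜🟩❓❓
❓❓❓❓❓❓❓❓❓
⬛⬛⬛⬛⬛⬛⬛⬛⬛

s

❓❓🟩🟦⬜🟫⬜🟩⬜
❓❓⬜⬜🟦🟫🟩⬛🟩
❓❓🟫⬜🟩⬜🟫🟩🟦
❓❓🟦🟩🟩🟦⬛🟩🟩
❓❓🟦🟩🔴🟦🟩🟩🟩
❓❓🟦⬛🟫⬜🟩❓❓
❓❓🟩⬜🟫🟩🟫❓❓
⬛⬛⬛⬛⬛⬛⬛⬛⬛
⬛⬛⬛⬛⬛⬛⬛⬛⬛

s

❓❓⬜⬜🟦🟫🟩⬛🟩
❓❓🟫⬜🟩⬜🟫🟩🟦
❓❓🟦🟩🟩🟦⬛🟩🟩
❓❓🟦🟩🟩🟦🟩🟩🟩
❓❓🟦⬛🔴⬜🟩❓❓
❓❓🟩⬜🟫🟩🟫❓❓
⬛⬛⬛⬛⬛⬛⬛⬛⬛
⬛⬛⬛⬛⬛⬛⬛⬛⬛
⬛⬛⬛⬛⬛⬛⬛⬛⬛

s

❓❓🟫⬜🟩⬜🟫🟩🟦
❓❓🟦🟩🟩🟦⬛🟩🟩
❓❓🟦🟩🟩🟦🟩🟩🟩
❓❓🟦⬛🟫⬜🟩❓❓
❓❓🟩⬜🔴🟩🟫❓❓
⬛⬛⬛⬛⬛⬛⬛⬛⬛
⬛⬛⬛⬛⬛⬛⬛⬛⬛
⬛⬛⬛⬛⬛⬛⬛⬛⬛
⬛⬛⬛⬛⬛⬛⬛⬛⬛

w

❓❓❓🟫⬜🟩⬜🟫🟩
❓❓❓🟦🟩🟩🟦⬛🟩
❓❓🟩🟦🟩🟩🟦🟩🟩
❓❓🟦🟦⬛🟫⬜🟩❓
❓❓🟫🟩🔴🟫🟩🟫❓
⬛⬛⬛⬛⬛⬛⬛⬛⬛
⬛⬛⬛⬛⬛⬛⬛⬛⬛
⬛⬛⬛⬛⬛⬛⬛⬛⬛
⬛⬛⬛⬛⬛⬛⬛⬛⬛

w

❓❓❓❓🟫⬜🟩⬜🟫
❓❓❓❓🟦🟩🟩🟦⬛
❓❓🟩🟩🟦🟩🟩🟦🟩
❓❓🟩🟦🟦⬛🟫⬜🟩
❓❓🟩🟫🔴⬜🟫🟩🟫
⬛⬛⬛⬛⬛⬛⬛⬛⬛
⬛⬛⬛⬛⬛⬛⬛⬛⬛
⬛⬛⬛⬛⬛⬛⬛⬛⬛
⬛⬛⬛⬛⬛⬛⬛⬛⬛

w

❓❓❓❓❓🟫⬜🟩⬜
❓❓❓❓❓🟦🟩🟩🟦
❓❓🟩🟩🟩🟦🟩🟩🟦
❓❓🟫🟩🟦🟦⬛🟫⬜
❓❓🟫🟩🔴🟩⬜🟫🟩
⬛⬛⬛⬛⬛⬛⬛⬛⬛
⬛⬛⬛⬛⬛⬛⬛⬛⬛
⬛⬛⬛⬛⬛⬛⬛⬛⬛
⬛⬛⬛⬛⬛⬛⬛⬛⬛

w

❓❓❓❓❓❓🟫⬜🟩
❓❓❓❓❓❓🟦🟩🟩
❓❓🟩🟩🟩🟩🟦🟩🟩
❓❓🟩🟫🟩🟦🟦⬛🟫
❓❓🟩🟫🔴🟫🟩⬜🟫
⬛⬛⬛⬛⬛⬛⬛⬛⬛
⬛⬛⬛⬛⬛⬛⬛⬛⬛
⬛⬛⬛⬛⬛⬛⬛⬛⬛
⬛⬛⬛⬛⬛⬛⬛⬛⬛

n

❓❓❓❓❓❓⬜⬜🟦
❓❓❓❓❓❓🟫⬜🟩
❓❓🟫🟫🟫🟩🟦🟩🟩
❓❓🟩🟩🟩🟩🟦🟩🟩
❓❓🟩🟫🔴🟦🟦⬛🟫
❓❓🟩🟫🟩🟫🟩⬜🟫
⬛⬛⬛⬛⬛⬛⬛⬛⬛
⬛⬛⬛⬛⬛⬛⬛⬛⬛
⬛⬛⬛⬛⬛⬛⬛⬛⬛

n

❓❓❓❓❓❓🟩🟦⬜
❓❓❓❓❓❓⬜⬜🟦
❓❓🟩⬜🟫🟦🟫⬜🟩
❓❓🟫🟫🟫🟩🟦🟩🟩
❓❓🟩🟩🔴🟩🟦🟩🟩
❓❓🟩🟫🟩🟦🟦⬛🟫
❓❓🟩🟫🟩🟫🟩⬜🟫
⬛⬛⬛⬛⬛⬛⬛⬛⬛
⬛⬛⬛⬛⬛⬛⬛⬛⬛

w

❓❓❓❓❓❓❓🟩🟦
❓❓❓❓❓❓❓⬜⬜
❓❓⬛🟩⬜🟫🟦🟫⬜
❓❓⬜🟫🟫🟫🟩🟦🟩
❓❓⬜🟩🔴🟩🟩🟦🟩
❓❓🟩🟩🟫🟩🟦🟦⬛
❓❓🟩🟩🟫🟩🟫🟩⬜
⬛⬛⬛⬛⬛⬛⬛⬛⬛
⬛⬛⬛⬛⬛⬛⬛⬛⬛

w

❓❓❓❓❓❓❓❓🟩
❓❓❓❓❓❓❓❓⬜
❓❓🟩⬛🟩⬜🟫🟦🟫
❓❓🟩⬜🟫🟫🟫🟩🟦
❓❓🟩⬜🔴🟩🟩🟩🟦
❓❓🟩🟩🟩🟫🟩🟦🟦
❓❓⬜🟩🟩🟫🟩🟫🟩
⬛⬛⬛⬛⬛⬛⬛⬛⬛
⬛⬛⬛⬛⬛⬛⬛⬛⬛

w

❓❓❓❓❓❓❓❓❓
❓❓❓❓❓❓❓❓❓
❓❓🟩🟩⬛🟩⬜🟫🟦
❓❓🟦🟩⬜🟫🟫🟫🟩
❓❓🟩🟩🔴🟩🟩🟩🟩
❓❓🟩🟩🟩🟩🟫🟩🟦
❓❓⬛⬜🟩🟩🟫🟩🟫
⬛⬛⬛⬛⬛⬛⬛⬛⬛
⬛⬛⬛⬛⬛⬛⬛⬛⬛

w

❓❓❓❓❓❓❓❓❓
❓❓❓❓❓❓❓❓❓
❓❓⬜🟩🟩⬛🟩⬜🟫
❓❓⬜🟦🟩⬜🟫🟫🟫
❓❓🟩🟩🔴⬜🟩🟩🟩
❓❓🟩🟩🟩🟩🟩🟫🟩
❓❓⬜⬛⬜🟩🟩🟫🟩
⬛⬛⬛⬛⬛⬛⬛⬛⬛
⬛⬛⬛⬛⬛⬛⬛⬛⬛

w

❓❓❓❓❓❓❓❓❓
❓❓❓❓❓❓❓❓❓
❓❓🟫⬜🟩🟩⬛🟩⬜
❓❓🟩⬜🟦🟩⬜🟫🟫
❓❓⬜🟩🔴🟩⬜🟩🟩
❓❓🟫🟩🟩🟩🟩🟩🟫
❓❓🟫⬜⬛⬜🟩🟩🟫
⬛⬛⬛⬛⬛⬛⬛⬛⬛
⬛⬛⬛⬛⬛⬛⬛⬛⬛

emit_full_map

❓❓❓❓❓❓❓❓❓❓❓❓❓❓🟩🟦🟩🟩🟩
❓❓❓❓❓❓❓❓❓❓❓❓❓❓🟫⬜🟩⬛🟩
❓❓❓❓❓❓❓❓❓❓❓❓❓🟩🟦🟩🟩🟩⬜
❓❓❓❓❓❓❓❓❓❓❓❓❓🟩🟩🟦🟩🟩⬛
❓❓❓❓❓❓❓❓❓❓❓❓❓⬛⬜🟫⬜🟩🟫
❓❓❓❓❓❓❓❓❓❓❓❓❓🟩🟩🟩⬛🟩⬜
❓❓❓❓❓❓❓❓❓❓❓⬛🟦🟩🟫🟫🟩🟩🟩
❓❓❓❓❓❓❓❓❓❓❓🟩⬛🟩⬛⬜🟫⬜❓
❓❓❓❓❓❓❓❓❓🟩🟦⬜🟫⬜🟩⬜🟩⬜❓
❓❓❓❓❓❓❓❓❓⬜⬜🟦🟫🟩⬛🟩🟩🟫❓
🟫⬜🟩🟩⬛🟩⬜🟫🟦🟫⬜🟩⬜🟫🟩🟦🟩🟩❓
🟩⬜🟦🟩⬜🟫🟫🟫🟩🟦🟩🟩🟦⬛🟩🟩❓❓❓
⬜🟩🔴🟩⬜🟩🟩🟩🟩🟦🟩🟩🟦🟩🟩🟩❓❓❓
🟫🟩🟩🟩🟩🟩🟫🟩🟦🟦⬛🟫⬜🟩❓❓❓❓❓
🟫⬜⬛⬜🟩🟩🟫🟩🟫🟩⬜🟫🟩🟫❓❓❓❓❓

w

❓❓❓❓❓❓❓❓❓
❓❓❓❓❓❓❓❓❓
❓❓🟩🟫⬜🟩🟩⬛🟩
❓❓🟫🟩⬜🟦🟩⬜🟫
❓❓🟩⬜🔴🟩🟩⬜🟩
❓❓⬜🟫🟩🟩🟩🟩🟩
❓❓🟩🟫⬜⬛⬜🟩🟩
⬛⬛⬛⬛⬛⬛⬛⬛⬛
⬛⬛⬛⬛⬛⬛⬛⬛⬛

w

❓❓❓❓❓❓❓❓❓
❓❓❓❓❓❓❓❓❓
❓❓🟫🟩🟫⬜🟩🟩⬛
❓❓🟫🟫🟩⬜🟦🟩⬜
❓❓🟫🟩🔴🟩🟩🟩⬜
❓❓🟩⬜🟫🟩🟩🟩🟩
❓❓⬜🟩🟫⬜⬛⬜🟩
⬛⬛⬛⬛⬛⬛⬛⬛⬛
⬛⬛⬛⬛⬛⬛⬛⬛⬛

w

❓❓❓❓❓❓❓❓❓
❓❓❓❓❓❓❓❓❓
❓❓⬜🟫🟩🟫⬜🟩🟩
❓❓🟩🟫🟫🟩⬜🟦🟩
❓❓🟩🟫🔴⬜🟩🟩🟩
❓❓🟦🟩⬜🟫🟩🟩🟩
❓❓🟩⬜🟩🟫⬜⬛⬜
⬛⬛⬛⬛⬛⬛⬛⬛⬛
⬛⬛⬛⬛⬛⬛⬛⬛⬛

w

⬛❓❓❓❓❓❓❓❓
⬛❓❓❓❓❓❓❓❓
⬛❓🟩⬜🟫🟩🟫⬜🟩
⬛❓🟦🟩🟫🟫🟩⬜🟦
⬛❓⬜🟩🔴🟩⬜🟩🟩
⬛❓🟫🟦🟩⬜🟫🟩🟩
⬛❓⬜🟩⬜🟩🟫⬜⬛
⬛⬛⬛⬛⬛⬛⬛⬛⬛
⬛⬛⬛⬛⬛⬛⬛⬛⬛

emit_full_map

❓❓❓❓❓❓❓❓❓❓❓❓❓❓❓❓❓❓🟩🟦🟩🟩🟩
❓❓❓❓❓❓❓❓❓❓❓❓❓❓❓❓❓❓🟫⬜🟩⬛🟩
❓❓❓❓❓❓❓❓❓❓❓❓❓❓❓❓❓🟩🟦🟩🟩🟩⬜
❓❓❓❓❓❓❓❓❓❓❓❓❓❓❓❓❓🟩🟩🟦🟩🟩⬛
❓❓❓❓❓❓❓❓❓❓❓❓❓❓❓❓❓⬛⬜🟫⬜🟩🟫
❓❓❓❓❓❓❓❓❓❓❓❓❓❓❓❓❓🟩🟩🟩⬛🟩⬜
❓❓❓❓❓❓❓❓❓❓❓❓❓❓❓⬛🟦🟩🟫🟫🟩🟩🟩
❓❓❓❓❓❓❓❓❓❓❓❓❓❓❓🟩⬛🟩⬛⬜🟫⬜❓
❓❓❓❓❓❓❓❓❓❓❓❓❓🟩🟦⬜🟫⬜🟩⬜🟩⬜❓
❓❓❓❓❓❓❓❓❓❓❓❓❓⬜⬜🟦🟫🟩⬛🟩🟩🟫❓
🟩⬜🟫🟩🟫⬜🟩🟩⬛🟩⬜🟫🟦🟫⬜🟩⬜🟫🟩🟦🟩🟩❓
🟦🟩🟫🟫🟩⬜🟦🟩⬜🟫🟫🟫🟩🟦🟩🟩🟦⬛🟩🟩❓❓❓
⬜🟩🔴🟩⬜🟩🟩🟩⬜🟩🟩🟩🟩🟦🟩🟩🟦🟩🟩🟩❓❓❓
🟫🟦🟩⬜🟫🟩🟩🟩🟩🟩🟫🟩🟦🟦⬛🟫⬜🟩❓❓❓❓❓
⬜🟩⬜🟩🟫⬜⬛⬜🟩🟩🟫🟩🟫🟩⬜🟫🟩🟫❓❓❓❓❓

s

⬛❓❓❓❓❓❓❓❓
⬛❓🟩⬜🟫🟩🟫⬜🟩
⬛❓🟦🟩🟫🟫🟩⬜🟦
⬛❓⬜🟩🟫🟩⬜🟩🟩
⬛❓🟫🟦🔴⬜🟫🟩🟩
⬛❓⬜🟩⬜🟩🟫⬜⬛
⬛⬛⬛⬛⬛⬛⬛⬛⬛
⬛⬛⬛⬛⬛⬛⬛⬛⬛
⬛⬛⬛⬛⬛⬛⬛⬛⬛

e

❓❓❓❓❓❓❓❓❓
❓🟩⬜🟫🟩🟫⬜🟩🟩
❓🟦🟩🟫🟫🟩⬜🟦🟩
❓⬜🟩🟫🟩⬜🟩🟩🟩
❓🟫🟦🟩🔴🟫🟩🟩🟩
❓⬜🟩⬜🟩🟫⬜⬛⬜
⬛⬛⬛⬛⬛⬛⬛⬛⬛
⬛⬛⬛⬛⬛⬛⬛⬛⬛
⬛⬛⬛⬛⬛⬛⬛⬛⬛

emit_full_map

❓❓❓❓❓❓❓❓❓❓❓❓❓❓❓❓❓❓🟩🟦🟩🟩🟩
❓❓❓❓❓❓❓❓❓❓❓❓❓❓❓❓❓❓🟫⬜🟩⬛🟩
❓❓❓❓❓❓❓❓❓❓❓❓❓❓❓❓❓🟩🟦🟩🟩🟩⬜
❓❓❓❓❓❓❓❓❓❓❓❓❓❓❓❓❓🟩🟩🟦🟩🟩⬛
❓❓❓❓❓❓❓❓❓❓❓❓❓❓❓❓❓⬛⬜🟫⬜🟩🟫
❓❓❓❓❓❓❓❓❓❓❓❓❓❓❓❓❓🟩🟩🟩⬛🟩⬜
❓❓❓❓❓❓❓❓❓❓❓❓❓❓❓⬛🟦🟩🟫🟫🟩🟩🟩
❓❓❓❓❓❓❓❓❓❓❓❓❓❓❓🟩⬛🟩⬛⬜🟫⬜❓
❓❓❓❓❓❓❓❓❓❓❓❓❓🟩🟦⬜🟫⬜🟩⬜🟩⬜❓
❓❓❓❓❓❓❓❓❓❓❓❓❓⬜⬜🟦🟫🟩⬛🟩🟩🟫❓
🟩⬜🟫🟩🟫⬜🟩🟩⬛🟩⬜🟫🟦🟫⬜🟩⬜🟫🟩🟦🟩🟩❓
🟦🟩🟫🟫🟩⬜🟦🟩⬜🟫🟫🟫🟩🟦🟩🟩🟦⬛🟩🟩❓❓❓
⬜🟩🟫🟩⬜🟩🟩🟩⬜🟩🟩🟩🟩🟦🟩🟩🟦🟩🟩🟩❓❓❓
🟫🟦🟩🔴🟫🟩🟩🟩🟩🟩🟫🟩🟦🟦⬛🟫⬜🟩❓❓❓❓❓
⬜🟩⬜🟩🟫⬜⬛⬜🟩🟩🟫🟩🟫🟩⬜🟫🟩🟫❓❓❓❓❓
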